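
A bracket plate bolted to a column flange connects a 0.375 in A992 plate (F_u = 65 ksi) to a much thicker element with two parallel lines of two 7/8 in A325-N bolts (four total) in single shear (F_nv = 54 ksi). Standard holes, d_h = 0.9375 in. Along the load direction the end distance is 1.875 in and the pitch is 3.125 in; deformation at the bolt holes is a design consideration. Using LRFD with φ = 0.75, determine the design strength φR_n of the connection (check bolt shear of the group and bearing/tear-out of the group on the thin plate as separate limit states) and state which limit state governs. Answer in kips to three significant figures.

97.4 kips (bolt shear governs)

Bolt shear: A_b = π·0.875²/4 = 0.6013 in²; R_n = 54 × 0.6013 × 4 × 1 = 129.9 kips → 0.75 × 129.9 = 97.4 kips.
Bearing (1.2 l_c t F_u ≤ 2.4 d t F_u): upper limit = 2.4·0.875·0.375·65 = 51.19 kips.
  Edge l_c = 1.875 − 0.9375/2 = 1.406 → r_n = 41.13 kips; interior l_c = 3.125 − 0.9375 = 2.188 → r_n = 51.19 kips.
  R_n,bearing = 2·41.13 + 2·51.19 = 184.6 kips → 0.75 × 184.6 = 138 kips.
Bolt shear governs: 97.4 kips.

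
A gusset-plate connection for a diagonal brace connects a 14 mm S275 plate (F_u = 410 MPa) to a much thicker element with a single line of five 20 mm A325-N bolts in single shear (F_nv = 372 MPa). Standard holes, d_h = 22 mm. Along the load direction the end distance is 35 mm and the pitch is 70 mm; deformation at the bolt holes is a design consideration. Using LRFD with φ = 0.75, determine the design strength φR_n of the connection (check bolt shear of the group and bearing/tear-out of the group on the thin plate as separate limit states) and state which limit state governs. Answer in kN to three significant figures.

438 kN (bolt shear governs)

Bolt shear: A_b = π·20²/4 = 314.2 mm²; R_n = 372 × 314.2 × 5 × 1 / 1000 = 584.3 kN → 0.75 × 584.3 = 438 kN.
Bearing (1.2 l_c t F_u ≤ 2.4 d t F_u): upper limit = 2.4·20·14·410 / 1000 = 275.5 kN.
  Edge l_c = 35 − 22/2 = 24 → r_n = 165.3 kN; interior l_c = 70 − 22 = 48 → r_n = 275.5 kN.
  R_n,bearing = 1·165.3 + 4·275.5 = 1267 kN → 0.75 × 1267 = 951 kN.
Bolt shear governs: 438 kN.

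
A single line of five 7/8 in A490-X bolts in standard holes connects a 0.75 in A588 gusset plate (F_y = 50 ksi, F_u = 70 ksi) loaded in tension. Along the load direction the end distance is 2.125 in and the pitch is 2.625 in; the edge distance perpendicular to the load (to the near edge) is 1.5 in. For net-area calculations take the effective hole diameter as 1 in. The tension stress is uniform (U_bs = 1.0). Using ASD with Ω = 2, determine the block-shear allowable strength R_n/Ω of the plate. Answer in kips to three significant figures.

Shear plane L_v = 2.125 + 4·2.625 = 12.62 in; A_gv = 12.62 × 0.75 = 9.469 in².
A_nv = (12.62 − 4.5·1) × 0.75 = 6.094 in².
A_nt = (1.5 − 0.5·1) × 0.75 = 0.75 in².
0.6 F_u A_nv = 255.9 kips; 0.6 F_y A_gv = 284.1 kips → shear rupture governs the shear term.
R_n = 255.9 + 1.0 × 70 × 0.75 = 308.4 kips.
Allowable strength R_n/Ω = 308.4 / 2 = 154 kips.

154 kips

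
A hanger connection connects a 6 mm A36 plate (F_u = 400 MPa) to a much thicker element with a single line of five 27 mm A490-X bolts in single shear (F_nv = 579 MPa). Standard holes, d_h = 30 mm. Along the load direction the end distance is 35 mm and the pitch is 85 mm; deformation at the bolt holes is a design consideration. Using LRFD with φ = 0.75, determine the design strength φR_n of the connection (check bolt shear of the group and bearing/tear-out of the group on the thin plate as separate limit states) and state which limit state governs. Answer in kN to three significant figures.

Bolt shear: A_b = π·27²/4 = 572.6 mm²; R_n = 579 × 572.6 × 5 × 1 / 1000 = 1658 kN → 0.75 × 1658 = 1240 kN.
Bearing (1.2 l_c t F_u ≤ 2.4 d t F_u): upper limit = 2.4·27·6·400 / 1000 = 155.5 kN.
  Edge l_c = 35 − 30/2 = 20 → r_n = 57.6 kN; interior l_c = 85 − 30 = 55 → r_n = 155.5 kN.
  R_n,bearing = 1·57.6 + 4·155.5 = 679.7 kN → 0.75 × 679.7 = 510 kN.
Bearing governs: 510 kN.

510 kN (bearing governs)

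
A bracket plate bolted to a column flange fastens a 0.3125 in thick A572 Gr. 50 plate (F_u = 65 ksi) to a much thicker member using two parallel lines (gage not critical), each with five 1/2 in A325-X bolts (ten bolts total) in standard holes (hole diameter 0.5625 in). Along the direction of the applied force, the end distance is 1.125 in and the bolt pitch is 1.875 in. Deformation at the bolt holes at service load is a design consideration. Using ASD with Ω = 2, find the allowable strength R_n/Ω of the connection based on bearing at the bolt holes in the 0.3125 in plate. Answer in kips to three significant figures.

Per bolt r_n = 1.2 l_c t F_u ≤ 2.4 d t F_u; upper limit = 2.4 × 0.5 × 0.3125 × 65 = 24.38 kips.
Edge bolt: l_c = 1.125 − 0.5625/2 = 0.8438 in → 1.2 × 0.8438 × 0.3125 × 65 = 20.57 → r_n = 20.57 kips.
Interior bolts: l_c = 1.875 − 0.5625 = 1.312 in → 1.2 × 1.312 × 0.3125 × 65 = 31.99 → r_n = 24.38 kips.
R_n = 2 × 20.57 + 8 × 24.38 = 236.1 kips.
Allowable strength R_n/Ω = 236.1 / 2 = 118 kips.

118 kips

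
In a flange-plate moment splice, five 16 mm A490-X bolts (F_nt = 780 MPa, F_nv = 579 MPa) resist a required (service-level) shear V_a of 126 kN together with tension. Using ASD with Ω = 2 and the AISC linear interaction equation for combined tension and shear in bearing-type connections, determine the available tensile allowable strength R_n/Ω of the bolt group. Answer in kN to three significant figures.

A_b = π·16²/4 = 201.1 mm²; f_rv = 126 × 1000 / (5 × 201.1) = 125.3 MPa.
F'_nt = 1.3 F_nt − (Ω F_nt / F_nv) f_rv = 1.3·780 − (2·780/579)·125.3 = 676.3 MPa, capped at F_nt → F'_nt = 676.3 MPa.
R_n = F'_nt · A_b · n = 676.3 × 201.1 × 5 / 1000 = 679.9 kN.
Allowable strength R_n/Ω = 679.9 / 2 = 340 kN.

340 kN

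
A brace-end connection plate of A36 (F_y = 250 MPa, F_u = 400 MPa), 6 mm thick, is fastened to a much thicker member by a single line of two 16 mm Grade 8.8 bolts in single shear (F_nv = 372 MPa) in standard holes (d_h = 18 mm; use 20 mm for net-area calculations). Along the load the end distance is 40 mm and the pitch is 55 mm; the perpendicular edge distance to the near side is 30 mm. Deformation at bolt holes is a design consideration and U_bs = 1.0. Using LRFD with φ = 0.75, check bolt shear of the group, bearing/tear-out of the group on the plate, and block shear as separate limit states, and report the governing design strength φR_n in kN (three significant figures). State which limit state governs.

Bolt shear: A_b = π·16²/4 = 201.1 mm²; R_n = 372 × 201.1 × 2 × 1 / 1000 = 149.6 kN → 0.75 × 149.6 = 112 kN.
Bearing: edge l_c = 31, r_n = 89.28 kN; interior l_c = 37, r_n = 92.16 kN; R_n = 89.28 + 1·92.16 = 181.4 kN → 136 kN.
Block shear: A_gv = 570, A_nv = 390, A_nt = 120 mm²; R_n = min(0.6F_uA_nv, 0.6F_yA_gv) + U_bs·F_u·A_nt = 133.5 kN → 100 kN.
Block shear governs: 100 kN.

100 kN (block shear governs)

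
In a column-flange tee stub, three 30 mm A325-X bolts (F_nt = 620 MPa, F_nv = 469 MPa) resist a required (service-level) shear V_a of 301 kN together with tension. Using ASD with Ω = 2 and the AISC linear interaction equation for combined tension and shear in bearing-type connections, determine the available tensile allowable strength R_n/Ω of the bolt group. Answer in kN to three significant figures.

457 kN

A_b = π·30²/4 = 706.9 mm²; f_rv = 301 × 1000 / (3 × 706.9) = 141.9 MPa.
F'_nt = 1.3 F_nt − (Ω F_nt / F_nv) f_rv = 1.3·620 − (2·620/469)·141.9 = 430.7 MPa, capped at F_nt → F'_nt = 430.7 MPa.
R_n = F'_nt · A_b · n = 430.7 × 706.9 × 3 / 1000 = 913.4 kN.
Allowable strength R_n/Ω = 913.4 / 2 = 457 kN.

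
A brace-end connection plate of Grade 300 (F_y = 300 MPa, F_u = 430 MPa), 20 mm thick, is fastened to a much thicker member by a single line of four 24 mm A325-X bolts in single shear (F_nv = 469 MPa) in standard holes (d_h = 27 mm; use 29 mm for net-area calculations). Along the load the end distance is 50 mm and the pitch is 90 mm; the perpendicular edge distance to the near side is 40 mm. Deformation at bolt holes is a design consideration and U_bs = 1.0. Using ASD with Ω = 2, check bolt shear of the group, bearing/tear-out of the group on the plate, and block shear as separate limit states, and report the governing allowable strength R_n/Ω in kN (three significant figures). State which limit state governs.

424 kN (bolt shear governs)

Bolt shear: A_b = π·24²/4 = 452.4 mm²; R_n = 469 × 452.4 × 4 × 1 / 1000 = 848.7 kN → 848.7 / 2 = 424 kN.
Bearing: edge l_c = 36.5, r_n = 376.7 kN; interior l_c = 63, r_n = 495.4 kN; R_n = 376.7 + 3·495.4 = 1863 kN → 931 kN.
Block shear: A_gv = 6400, A_nv = 4370, A_nt = 510 mm²; R_n = min(0.6F_uA_nv, 0.6F_yA_gv) + U_bs·F_u·A_nt = 1347 kN → 673 kN.
Bolt shear governs: 424 kN.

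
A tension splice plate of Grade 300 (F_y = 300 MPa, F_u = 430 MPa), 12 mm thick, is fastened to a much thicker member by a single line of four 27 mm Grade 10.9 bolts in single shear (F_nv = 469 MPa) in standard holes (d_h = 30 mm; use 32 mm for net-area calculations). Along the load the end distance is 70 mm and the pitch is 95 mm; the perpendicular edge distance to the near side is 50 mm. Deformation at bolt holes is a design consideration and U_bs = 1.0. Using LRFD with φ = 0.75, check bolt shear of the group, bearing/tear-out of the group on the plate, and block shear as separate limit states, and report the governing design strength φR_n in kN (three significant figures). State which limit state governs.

696 kN (block shear governs)

Bolt shear: A_b = π·27²/4 = 572.6 mm²; R_n = 469 × 572.6 × 4 × 1 / 1000 = 1074 kN → 0.75 × 1074 = 806 kN.
Bearing: edge l_c = 55, r_n = 334.4 kN; interior l_c = 65, r_n = 334.4 kN; R_n = 334.4 + 3·334.4 = 1337 kN → 1000 kN.
Block shear: A_gv = 4260, A_nv = 2916, A_nt = 408 mm²; R_n = min(0.6F_uA_nv, 0.6F_yA_gv) + U_bs·F_u·A_nt = 927.8 kN → 696 kN.
Block shear governs: 696 kN.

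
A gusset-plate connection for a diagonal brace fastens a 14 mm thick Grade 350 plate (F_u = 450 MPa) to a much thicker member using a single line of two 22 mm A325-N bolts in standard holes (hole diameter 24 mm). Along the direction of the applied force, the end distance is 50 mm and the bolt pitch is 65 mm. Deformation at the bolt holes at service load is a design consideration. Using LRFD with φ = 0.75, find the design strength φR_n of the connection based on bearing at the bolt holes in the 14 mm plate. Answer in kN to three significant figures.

Per bolt r_n = 1.2 l_c t F_u ≤ 2.4 d t F_u; upper limit = 2.4 × 22 × 14 × 450 / 1000 = 332.6 kN.
Edge bolt: l_c = 50 − 24/2 = 38 mm → 1.2 × 38 × 14 × 450 / 1000 = 287.3 → r_n = 287.3 kN.
Interior bolts: l_c = 65 − 24 = 41 mm → 1.2 × 41 × 14 × 450 / 1000 = 310 → r_n = 310 kN.
R_n = 1 × 287.3 + 1 × 310 = 597.2 kN.
Design strength φR_n = 0.75 × 597.2 = 448 kN.

448 kN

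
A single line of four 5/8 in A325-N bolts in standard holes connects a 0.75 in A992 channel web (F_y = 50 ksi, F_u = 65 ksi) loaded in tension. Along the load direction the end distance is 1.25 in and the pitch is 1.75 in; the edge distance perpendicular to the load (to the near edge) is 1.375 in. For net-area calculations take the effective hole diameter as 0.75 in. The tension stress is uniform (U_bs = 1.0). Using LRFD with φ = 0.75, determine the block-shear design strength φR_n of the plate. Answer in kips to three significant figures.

Shear plane L_v = 1.25 + 3·1.75 = 6.5 in; A_gv = 6.5 × 0.75 = 4.875 in².
A_nv = (6.5 − 3.5·0.75) × 0.75 = 2.906 in².
A_nt = (1.375 − 0.5·0.75) × 0.75 = 0.75 in².
0.6 F_u A_nv = 113.3 kips; 0.6 F_y A_gv = 146.2 kips → shear rupture governs the shear term.
R_n = 113.3 + 1.0 × 65 × 0.75 = 162.1 kips.
Design strength φR_n = 0.75 × 162.1 = 122 kips.

122 kips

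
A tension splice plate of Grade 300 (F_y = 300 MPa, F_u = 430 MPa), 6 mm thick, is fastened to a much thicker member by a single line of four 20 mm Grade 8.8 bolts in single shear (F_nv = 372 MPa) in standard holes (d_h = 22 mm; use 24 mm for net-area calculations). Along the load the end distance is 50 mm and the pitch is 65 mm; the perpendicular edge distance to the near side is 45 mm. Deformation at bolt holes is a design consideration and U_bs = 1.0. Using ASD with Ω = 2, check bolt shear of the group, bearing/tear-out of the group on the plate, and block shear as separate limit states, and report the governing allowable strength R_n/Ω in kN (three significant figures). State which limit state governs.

Bolt shear: A_b = π·20²/4 = 314.2 mm²; R_n = 372 × 314.2 × 4 × 1 / 1000 = 467.5 kN → 467.5 / 2 = 234 kN.
Bearing: edge l_c = 39, r_n = 120.7 kN; interior l_c = 43, r_n = 123.8 kN; R_n = 120.7 + 3·123.8 = 492.3 kN → 246 kN.
Block shear: A_gv = 1470, A_nv = 966, A_nt = 198 mm²; R_n = min(0.6F_uA_nv, 0.6F_yA_gv) + U_bs·F_u·A_nt = 334.4 kN → 167 kN.
Block shear governs: 167 kN.

167 kN (block shear governs)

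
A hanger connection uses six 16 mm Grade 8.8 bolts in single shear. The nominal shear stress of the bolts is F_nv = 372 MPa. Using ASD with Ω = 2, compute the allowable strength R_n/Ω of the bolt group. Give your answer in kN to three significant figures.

A_b = π × 16² / 4 = 201.1 mm².
R_n = F_nv · A_b · n · n_s = 372 × 201.1 × 6 × 1 / 1000 = 448.8 kN.
Allowable strength R_n/Ω = 448.8 / 2 = 224 kN.

224 kN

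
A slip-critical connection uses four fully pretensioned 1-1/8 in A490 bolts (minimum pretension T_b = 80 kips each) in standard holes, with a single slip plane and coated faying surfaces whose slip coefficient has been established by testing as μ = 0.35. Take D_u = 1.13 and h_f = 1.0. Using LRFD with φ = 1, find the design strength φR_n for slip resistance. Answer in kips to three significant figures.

R_n = μ · D_u · h_f · T_b · n_s · n_b = 0.35 × 1.13 × 1.0 × 80 × 1 × 4 = 126.6 kips.
Design strength φR_n = 1 × 126.6 = 127 kips.

127 kips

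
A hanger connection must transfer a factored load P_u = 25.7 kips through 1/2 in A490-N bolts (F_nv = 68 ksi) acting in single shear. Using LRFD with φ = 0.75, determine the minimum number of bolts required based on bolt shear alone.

A_b = π·0.5²/4 = 0.1963 in².
Per-bolt design strength φR_n = 0.75 × 68 × 0.1963 × 1 = 10.01 kips.
n ≥ 25.7 / 10.01 = 2.566 → use 3 bolts.

3 bolts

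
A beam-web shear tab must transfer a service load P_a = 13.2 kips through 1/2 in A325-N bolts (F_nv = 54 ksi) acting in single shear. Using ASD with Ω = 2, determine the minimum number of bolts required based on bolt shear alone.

3 bolts

A_b = π·0.5²/4 = 0.1963 in².
Per-bolt allowable strength R_n/Ω = 54 × 0.1963 × 1 / 2 = 5.301 kips.
n ≥ 13.2 / 5.301 = 2.49 → use 3 bolts.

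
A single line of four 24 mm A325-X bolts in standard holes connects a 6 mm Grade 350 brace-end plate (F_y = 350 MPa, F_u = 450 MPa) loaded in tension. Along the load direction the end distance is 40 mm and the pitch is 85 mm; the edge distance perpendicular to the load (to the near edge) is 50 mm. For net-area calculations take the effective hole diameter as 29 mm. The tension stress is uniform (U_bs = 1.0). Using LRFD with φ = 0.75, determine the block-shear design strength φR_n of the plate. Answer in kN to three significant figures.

Shear plane L_v = 40 + 3·85 = 295 mm; A_gv = 295 × 6 = 1770 mm².
A_nv = (295 − 3.5·29) × 6 = 1161 mm².
A_nt = (50 − 0.5·29) × 6 = 213 mm².
0.6 F_u A_nv = 313.5 kN; 0.6 F_y A_gv = 371.7 kN → shear rupture governs the shear term.
R_n = 313.5 + 1.0 × 450 × 213 / 1000 = 409.3 kN.
Design strength φR_n = 0.75 × 409.3 = 307 kN.

307 kN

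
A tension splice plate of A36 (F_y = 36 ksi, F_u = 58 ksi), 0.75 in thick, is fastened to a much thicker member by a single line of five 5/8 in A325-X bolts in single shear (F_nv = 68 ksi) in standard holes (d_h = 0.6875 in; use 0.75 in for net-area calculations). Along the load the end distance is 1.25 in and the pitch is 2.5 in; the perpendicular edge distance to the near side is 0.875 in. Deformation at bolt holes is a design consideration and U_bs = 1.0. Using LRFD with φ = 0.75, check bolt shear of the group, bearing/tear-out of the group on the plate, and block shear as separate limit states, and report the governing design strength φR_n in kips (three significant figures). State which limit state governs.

78.2 kips (bolt shear governs)

Bolt shear: A_b = π·0.625²/4 = 0.3068 in²; R_n = 68 × 0.3068 × 5 × 1 = 104.3 kips → 0.75 × 104.3 = 78.2 kips.
Bearing: edge l_c = 0.9062, r_n = 47.31 kips; interior l_c = 1.812, r_n = 65.25 kips; R_n = 47.31 + 4·65.25 = 308.3 kips → 231 kips.
Block shear: A_gv = 8.438, A_nv = 5.906, A_nt = 0.375 in²; R_n = min(0.6F_uA_nv, 0.6F_yA_gv) + U_bs·F_u·A_nt = 204 kips → 153 kips.
Bolt shear governs: 78.2 kips.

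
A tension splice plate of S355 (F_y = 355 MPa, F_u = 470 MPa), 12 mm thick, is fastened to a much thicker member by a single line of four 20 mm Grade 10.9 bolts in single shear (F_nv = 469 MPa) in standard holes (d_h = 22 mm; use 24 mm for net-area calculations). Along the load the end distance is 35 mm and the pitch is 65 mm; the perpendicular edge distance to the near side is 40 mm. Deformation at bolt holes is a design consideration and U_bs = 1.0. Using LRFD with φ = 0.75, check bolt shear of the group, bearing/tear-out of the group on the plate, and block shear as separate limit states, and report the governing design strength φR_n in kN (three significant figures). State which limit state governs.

442 kN (bolt shear governs)

Bolt shear: A_b = π·20²/4 = 314.2 mm²; R_n = 469 × 314.2 × 4 × 1 / 1000 = 589.4 kN → 0.75 × 589.4 = 442 kN.
Bearing: edge l_c = 24, r_n = 162.4 kN; interior l_c = 43, r_n = 270.7 kN; R_n = 162.4 + 3·270.7 = 974.6 kN → 731 kN.
Block shear: A_gv = 2760, A_nv = 1752, A_nt = 336 mm²; R_n = min(0.6F_uA_nv, 0.6F_yA_gv) + U_bs·F_u·A_nt = 652 kN → 489 kN.
Bolt shear governs: 442 kN.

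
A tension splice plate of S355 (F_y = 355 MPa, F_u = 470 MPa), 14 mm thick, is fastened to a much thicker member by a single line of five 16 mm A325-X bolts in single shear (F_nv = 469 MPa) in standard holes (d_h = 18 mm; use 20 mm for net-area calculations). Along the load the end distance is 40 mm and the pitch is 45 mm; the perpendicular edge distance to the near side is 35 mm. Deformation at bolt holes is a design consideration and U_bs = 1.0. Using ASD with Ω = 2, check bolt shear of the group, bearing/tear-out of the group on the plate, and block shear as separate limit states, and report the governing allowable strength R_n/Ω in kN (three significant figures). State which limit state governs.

236 kN (bolt shear governs)

Bolt shear: A_b = π·16²/4 = 201.1 mm²; R_n = 469 × 201.1 × 5 × 1 / 1000 = 471.5 kN → 471.5 / 2 = 236 kN.
Bearing: edge l_c = 31, r_n = 244.8 kN; interior l_c = 27, r_n = 213.2 kN; R_n = 244.8 + 4·213.2 = 1098 kN → 549 kN.
Block shear: A_gv = 3080, A_nv = 1820, A_nt = 350 mm²; R_n = min(0.6F_uA_nv, 0.6F_yA_gv) + U_bs·F_u·A_nt = 677.7 kN → 339 kN.
Bolt shear governs: 236 kN.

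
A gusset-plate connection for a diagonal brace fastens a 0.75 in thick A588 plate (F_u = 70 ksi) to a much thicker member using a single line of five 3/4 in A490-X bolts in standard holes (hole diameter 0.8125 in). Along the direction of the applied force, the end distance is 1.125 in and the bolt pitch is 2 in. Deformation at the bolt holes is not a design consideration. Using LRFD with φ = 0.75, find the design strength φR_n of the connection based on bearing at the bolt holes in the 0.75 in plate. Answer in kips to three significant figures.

323 kips

Per bolt r_n = 1.5 l_c t F_u ≤ 3.0 d t F_u; upper limit = 3.0 × 0.75 × 0.75 × 70 = 118.1 kips.
Edge bolt: l_c = 1.125 − 0.8125/2 = 0.7188 in → 1.5 × 0.7188 × 0.75 × 70 = 56.6 → r_n = 56.6 kips.
Interior bolts: l_c = 2 − 0.8125 = 1.188 in → 1.5 × 1.188 × 0.75 × 70 = 93.52 → r_n = 93.52 kips.
R_n = 1 × 56.6 + 4 × 93.52 = 430.7 kips.
Design strength φR_n = 0.75 × 430.7 = 323 kips.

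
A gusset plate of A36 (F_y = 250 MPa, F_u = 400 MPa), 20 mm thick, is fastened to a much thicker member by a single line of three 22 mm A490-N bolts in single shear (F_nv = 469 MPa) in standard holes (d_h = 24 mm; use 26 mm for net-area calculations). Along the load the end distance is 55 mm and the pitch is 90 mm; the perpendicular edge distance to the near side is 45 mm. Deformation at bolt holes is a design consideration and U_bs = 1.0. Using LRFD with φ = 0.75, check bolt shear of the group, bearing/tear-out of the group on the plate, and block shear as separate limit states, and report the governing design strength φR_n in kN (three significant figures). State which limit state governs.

Bolt shear: A_b = π·22²/4 = 380.1 mm²; R_n = 469 × 380.1 × 3 × 1 / 1000 = 534.8 kN → 0.75 × 534.8 = 401 kN.
Bearing: edge l_c = 43, r_n = 412.8 kN; interior l_c = 66, r_n = 422.4 kN; R_n = 412.8 + 2·422.4 = 1258 kN → 943 kN.
Block shear: A_gv = 4700, A_nv = 3400, A_nt = 640 mm²; R_n = min(0.6F_uA_nv, 0.6F_yA_gv) + U_bs·F_u·A_nt = 961 kN → 721 kN.
Bolt shear governs: 401 kN.

401 kN (bolt shear governs)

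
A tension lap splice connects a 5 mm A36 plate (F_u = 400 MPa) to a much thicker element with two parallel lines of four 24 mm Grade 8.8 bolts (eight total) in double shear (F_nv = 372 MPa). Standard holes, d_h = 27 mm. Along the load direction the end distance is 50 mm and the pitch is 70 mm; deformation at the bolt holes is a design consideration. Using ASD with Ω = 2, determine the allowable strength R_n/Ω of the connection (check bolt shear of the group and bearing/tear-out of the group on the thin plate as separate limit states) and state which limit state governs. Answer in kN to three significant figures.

397 kN (bearing governs)

Bolt shear: A_b = π·24²/4 = 452.4 mm²; R_n = 372 × 452.4 × 8 × 2 / 1000 = 2693 kN → 2693 / 2 = 1350 kN.
Bearing (1.2 l_c t F_u ≤ 2.4 d t F_u): upper limit = 2.4·24·5·400 / 1000 = 115.2 kN.
  Edge l_c = 50 − 27/2 = 36.5 → r_n = 87.6 kN; interior l_c = 70 − 27 = 43 → r_n = 103.2 kN.
  R_n,bearing = 2·87.6 + 6·103.2 = 794.4 kN → 794.4 / 2 = 397 kN.
Bearing governs: 397 kN.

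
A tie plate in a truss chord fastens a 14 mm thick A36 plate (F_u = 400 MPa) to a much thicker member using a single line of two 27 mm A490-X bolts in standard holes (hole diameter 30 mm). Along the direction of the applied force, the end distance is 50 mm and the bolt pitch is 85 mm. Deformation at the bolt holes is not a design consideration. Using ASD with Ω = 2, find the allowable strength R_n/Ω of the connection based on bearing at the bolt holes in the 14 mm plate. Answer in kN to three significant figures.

Per bolt r_n = 1.5 l_c t F_u ≤ 3.0 d t F_u; upper limit = 3.0 × 27 × 14 × 400 / 1000 = 453.6 kN.
Edge bolt: l_c = 50 − 30/2 = 35 mm → 1.5 × 35 × 14 × 400 / 1000 = 294 → r_n = 294 kN.
Interior bolts: l_c = 85 − 30 = 55 mm → 1.5 × 55 × 14 × 400 / 1000 = 462 → r_n = 453.6 kN.
R_n = 1 × 294 + 1 × 453.6 = 747.6 kN.
Allowable strength R_n/Ω = 747.6 / 2 = 374 kN.

374 kN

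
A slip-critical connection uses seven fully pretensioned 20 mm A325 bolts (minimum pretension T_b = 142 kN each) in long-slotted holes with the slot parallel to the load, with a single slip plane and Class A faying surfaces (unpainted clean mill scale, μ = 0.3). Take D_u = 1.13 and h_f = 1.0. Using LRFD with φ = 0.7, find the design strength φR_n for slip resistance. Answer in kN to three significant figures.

236 kN

R_n = μ · D_u · h_f · T_b · n_s · n_b = 0.3 × 1.13 × 1.0 × 142 × 1 × 7 = 337 kN.
Design strength φR_n = 0.7 × 337 = 236 kN.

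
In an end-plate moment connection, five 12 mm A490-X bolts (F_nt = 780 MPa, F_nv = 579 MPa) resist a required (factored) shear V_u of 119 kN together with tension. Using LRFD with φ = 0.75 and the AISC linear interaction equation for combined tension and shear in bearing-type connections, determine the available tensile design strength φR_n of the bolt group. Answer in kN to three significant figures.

A_b = π·12²/4 = 113.1 mm²; f_rv = 119 × 1000 / (5 × 113.1) = 210.4 MPa.
F'_nt = 1.3 F_nt − (F_nt / φF_nv) f_rv = 1.3·780 − (780/(0.75·579))·210.4 = 636 MPa, capped at F_nt → F'_nt = 636 MPa.
R_n = F'_nt · A_b · n = 636 × 113.1 × 5 / 1000 = 359.7 kN.
Design strength φR_n = 0.75 × 359.7 = 270 kN.

270 kN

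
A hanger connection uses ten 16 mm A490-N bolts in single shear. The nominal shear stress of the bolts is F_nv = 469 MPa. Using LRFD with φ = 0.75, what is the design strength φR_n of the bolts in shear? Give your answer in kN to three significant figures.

707 kN

A_b = π × 16² / 4 = 201.1 mm².
R_n = F_nv · A_b · n · n_s = 469 × 201.1 × 10 × 1 / 1000 = 943 kN.
Design strength φR_n = 0.75 × 943 = 707 kN.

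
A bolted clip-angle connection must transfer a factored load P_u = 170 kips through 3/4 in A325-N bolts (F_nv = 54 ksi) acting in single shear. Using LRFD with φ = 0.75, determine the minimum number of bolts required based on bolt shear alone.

A_b = π·0.75²/4 = 0.4418 in².
Per-bolt design strength φR_n = 0.75 × 54 × 0.4418 × 1 = 17.89 kips.
n ≥ 170 / 17.89 = 9.501 → use 10 bolts.

10 bolts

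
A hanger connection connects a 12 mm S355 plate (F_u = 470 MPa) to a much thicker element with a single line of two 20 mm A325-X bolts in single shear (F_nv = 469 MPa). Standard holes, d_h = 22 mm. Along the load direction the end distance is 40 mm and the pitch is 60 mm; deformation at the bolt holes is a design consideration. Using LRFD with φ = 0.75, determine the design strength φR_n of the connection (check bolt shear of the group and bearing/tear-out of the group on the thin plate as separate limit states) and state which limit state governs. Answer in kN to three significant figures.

221 kN (bolt shear governs)

Bolt shear: A_b = π·20²/4 = 314.2 mm²; R_n = 469 × 314.2 × 2 × 1 / 1000 = 294.7 kN → 0.75 × 294.7 = 221 kN.
Bearing (1.2 l_c t F_u ≤ 2.4 d t F_u): upper limit = 2.4·20·12·470 / 1000 = 270.7 kN.
  Edge l_c = 40 − 22/2 = 29 → r_n = 196.3 kN; interior l_c = 60 − 22 = 38 → r_n = 257.2 kN.
  R_n,bearing = 1·196.3 + 1·257.2 = 453.5 kN → 0.75 × 453.5 = 340 kN.
Bolt shear governs: 221 kN.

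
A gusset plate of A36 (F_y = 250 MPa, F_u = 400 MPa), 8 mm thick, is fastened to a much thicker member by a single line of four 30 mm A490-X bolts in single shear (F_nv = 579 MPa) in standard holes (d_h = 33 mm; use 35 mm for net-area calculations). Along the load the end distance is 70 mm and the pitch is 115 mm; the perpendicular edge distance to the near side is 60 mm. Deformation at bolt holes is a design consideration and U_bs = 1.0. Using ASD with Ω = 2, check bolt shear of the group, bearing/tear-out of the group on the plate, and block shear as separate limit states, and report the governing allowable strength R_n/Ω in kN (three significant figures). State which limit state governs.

317 kN (block shear governs)

Bolt shear: A_b = π·30²/4 = 706.9 mm²; R_n = 579 × 706.9 × 4 × 1 / 1000 = 1637 kN → 1637 / 2 = 819 kN.
Bearing: edge l_c = 53.5, r_n = 205.4 kN; interior l_c = 82, r_n = 230.4 kN; R_n = 205.4 + 3·230.4 = 896.6 kN → 448 kN.
Block shear: A_gv = 3320, A_nv = 2340, A_nt = 340 mm²; R_n = min(0.6F_uA_nv, 0.6F_yA_gv) + U_bs·F_u·A_nt = 634 kN → 317 kN.
Block shear governs: 317 kN.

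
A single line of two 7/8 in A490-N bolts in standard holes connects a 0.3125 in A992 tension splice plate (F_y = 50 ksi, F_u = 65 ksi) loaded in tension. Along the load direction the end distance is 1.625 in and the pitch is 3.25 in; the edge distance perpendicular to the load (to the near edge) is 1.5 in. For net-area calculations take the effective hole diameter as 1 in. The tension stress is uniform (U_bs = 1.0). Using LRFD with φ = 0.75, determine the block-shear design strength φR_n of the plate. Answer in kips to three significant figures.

46.1 kips

Shear plane L_v = 1.625 + 1·3.25 = 4.875 in; A_gv = 4.875 × 0.3125 = 1.523 in².
A_nv = (4.875 − 1.5·1) × 0.3125 = 1.055 in².
A_nt = (1.5 − 0.5·1) × 0.3125 = 0.3125 in².
0.6 F_u A_nv = 41.13 kips; 0.6 F_y A_gv = 45.7 kips → shear rupture governs the shear term.
R_n = 41.13 + 1.0 × 65 × 0.3125 = 61.45 kips.
Design strength φR_n = 0.75 × 61.45 = 46.1 kips.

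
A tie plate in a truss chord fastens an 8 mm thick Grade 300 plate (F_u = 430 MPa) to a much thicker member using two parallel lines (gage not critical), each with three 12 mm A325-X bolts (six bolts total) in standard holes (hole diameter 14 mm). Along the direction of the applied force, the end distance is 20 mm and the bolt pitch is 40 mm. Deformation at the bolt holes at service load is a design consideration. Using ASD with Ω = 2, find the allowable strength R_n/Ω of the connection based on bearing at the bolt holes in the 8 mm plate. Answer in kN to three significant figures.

252 kN

Per bolt r_n = 1.2 l_c t F_u ≤ 2.4 d t F_u; upper limit = 2.4 × 12 × 8 × 430 / 1000 = 99.07 kN.
Edge bolt: l_c = 20 − 14/2 = 13 mm → 1.2 × 13 × 8 × 430 / 1000 = 53.66 → r_n = 53.66 kN.
Interior bolts: l_c = 40 − 14 = 26 mm → 1.2 × 26 × 8 × 430 / 1000 = 107.3 → r_n = 99.07 kN.
R_n = 2 × 53.66 + 4 × 99.07 = 503.6 kN.
Allowable strength R_n/Ω = 503.6 / 2 = 252 kN.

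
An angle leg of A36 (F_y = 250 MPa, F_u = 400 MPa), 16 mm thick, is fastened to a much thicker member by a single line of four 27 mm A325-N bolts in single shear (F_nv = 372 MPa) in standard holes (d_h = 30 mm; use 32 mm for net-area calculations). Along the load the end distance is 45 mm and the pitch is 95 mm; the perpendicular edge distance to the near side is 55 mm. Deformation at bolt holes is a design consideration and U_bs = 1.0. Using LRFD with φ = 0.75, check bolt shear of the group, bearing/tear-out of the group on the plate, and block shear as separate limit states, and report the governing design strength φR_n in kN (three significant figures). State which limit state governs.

Bolt shear: A_b = π·27²/4 = 572.6 mm²; R_n = 372 × 572.6 × 4 × 1 / 1000 = 852 kN → 0.75 × 852 = 639 kN.
Bearing: edge l_c = 30, r_n = 230.4 kN; interior l_c = 65, r_n = 414.7 kN; R_n = 230.4 + 3·414.7 = 1475 kN → 1110 kN.
Block shear: A_gv = 5280, A_nv = 3488, A_nt = 624 mm²; R_n = min(0.6F_uA_nv, 0.6F_yA_gv) + U_bs·F_u·A_nt = 1042 kN → 781 kN.
Bolt shear governs: 639 kN.

639 kN (bolt shear governs)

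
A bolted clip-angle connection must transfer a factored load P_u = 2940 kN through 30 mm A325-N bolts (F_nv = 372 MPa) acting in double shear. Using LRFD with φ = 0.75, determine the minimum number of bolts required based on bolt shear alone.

A_b = π·30²/4 = 706.9 mm².
Per-bolt design strength φR_n = 0.75 × 372 × 706.9 × 2 / 1000 = 394.4 kN.
n ≥ 2940 / 394.4 = 7.454 → use 8 bolts.

8 bolts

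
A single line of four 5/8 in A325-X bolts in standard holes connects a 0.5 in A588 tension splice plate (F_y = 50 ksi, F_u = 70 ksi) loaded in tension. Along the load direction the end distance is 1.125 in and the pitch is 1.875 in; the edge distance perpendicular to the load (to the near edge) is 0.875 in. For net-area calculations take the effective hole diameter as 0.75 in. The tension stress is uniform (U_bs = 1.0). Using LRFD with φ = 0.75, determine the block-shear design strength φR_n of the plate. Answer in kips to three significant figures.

78.1 kips

Shear plane L_v = 1.125 + 3·1.875 = 6.75 in; A_gv = 6.75 × 0.5 = 3.375 in².
A_nv = (6.75 − 3.5·0.75) × 0.5 = 2.062 in².
A_nt = (0.875 − 0.5·0.75) × 0.5 = 0.25 in².
0.6 F_u A_nv = 86.62 kips; 0.6 F_y A_gv = 101.2 kips → shear rupture governs the shear term.
R_n = 86.62 + 1.0 × 70 × 0.25 = 104.1 kips.
Design strength φR_n = 0.75 × 104.1 = 78.1 kips.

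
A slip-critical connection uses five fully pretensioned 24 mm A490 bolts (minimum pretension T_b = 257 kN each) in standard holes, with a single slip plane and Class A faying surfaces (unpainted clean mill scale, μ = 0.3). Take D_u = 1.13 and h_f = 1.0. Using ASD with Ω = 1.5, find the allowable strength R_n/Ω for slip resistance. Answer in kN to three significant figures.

290 kN

R_n = μ · D_u · h_f · T_b · n_s · n_b = 0.3 × 1.13 × 1.0 × 257 × 1 × 5 = 435.6 kN.
Allowable strength R_n/Ω = 435.6 / 1.5 = 290 kN.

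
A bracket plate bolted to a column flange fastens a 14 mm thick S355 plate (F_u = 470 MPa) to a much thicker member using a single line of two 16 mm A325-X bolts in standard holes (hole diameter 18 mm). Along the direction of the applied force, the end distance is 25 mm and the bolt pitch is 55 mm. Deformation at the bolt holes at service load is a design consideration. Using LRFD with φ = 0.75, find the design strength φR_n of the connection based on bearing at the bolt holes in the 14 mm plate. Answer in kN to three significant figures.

284 kN

Per bolt r_n = 1.2 l_c t F_u ≤ 2.4 d t F_u; upper limit = 2.4 × 16 × 14 × 470 / 1000 = 252.7 kN.
Edge bolt: l_c = 25 − 18/2 = 16 mm → 1.2 × 16 × 14 × 470 / 1000 = 126.3 → r_n = 126.3 kN.
Interior bolts: l_c = 55 − 18 = 37 mm → 1.2 × 37 × 14 × 470 / 1000 = 292.2 → r_n = 252.7 kN.
R_n = 1 × 126.3 + 1 × 252.7 = 379 kN.
Design strength φR_n = 0.75 × 379 = 284 kN.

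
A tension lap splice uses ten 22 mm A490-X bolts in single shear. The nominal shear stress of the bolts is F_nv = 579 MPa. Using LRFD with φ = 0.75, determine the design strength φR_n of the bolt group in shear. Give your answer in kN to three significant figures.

A_b = π × 22² / 4 = 380.1 mm².
R_n = F_nv · A_b · n · n_s = 579 × 380.1 × 10 × 1 / 1000 = 2201 kN.
Design strength φR_n = 0.75 × 2201 = 1650 kN.

1650 kN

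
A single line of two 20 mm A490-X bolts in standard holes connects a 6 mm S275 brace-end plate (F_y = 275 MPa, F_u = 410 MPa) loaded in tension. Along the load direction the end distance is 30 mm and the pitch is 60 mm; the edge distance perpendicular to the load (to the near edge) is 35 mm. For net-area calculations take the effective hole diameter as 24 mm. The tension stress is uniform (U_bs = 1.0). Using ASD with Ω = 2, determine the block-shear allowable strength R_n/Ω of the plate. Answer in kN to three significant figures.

Shear plane L_v = 30 + 1·60 = 90 mm; A_gv = 90 × 6 = 540 mm².
A_nv = (90 − 1.5·24) × 6 = 324 mm².
A_nt = (35 − 0.5·24) × 6 = 138 mm².
0.6 F_u A_nv = 79.7 kN; 0.6 F_y A_gv = 89.1 kN → shear rupture governs the shear term.
R_n = 79.7 + 1.0 × 410 × 138 / 1000 = 136.3 kN.
Allowable strength R_n/Ω = 136.3 / 2 = 68.1 kN.

68.1 kN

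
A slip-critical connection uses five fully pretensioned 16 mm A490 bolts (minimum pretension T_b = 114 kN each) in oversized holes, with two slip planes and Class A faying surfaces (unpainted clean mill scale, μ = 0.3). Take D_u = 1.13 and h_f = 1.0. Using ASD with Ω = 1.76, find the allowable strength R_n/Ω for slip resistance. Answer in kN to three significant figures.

R_n = μ · D_u · h_f · T_b · n_s · n_b = 0.3 × 1.13 × 1.0 × 114 × 2 × 5 = 386.5 kN.
Allowable strength R_n/Ω = 386.5 / 1.76 = 220 kN.

220 kN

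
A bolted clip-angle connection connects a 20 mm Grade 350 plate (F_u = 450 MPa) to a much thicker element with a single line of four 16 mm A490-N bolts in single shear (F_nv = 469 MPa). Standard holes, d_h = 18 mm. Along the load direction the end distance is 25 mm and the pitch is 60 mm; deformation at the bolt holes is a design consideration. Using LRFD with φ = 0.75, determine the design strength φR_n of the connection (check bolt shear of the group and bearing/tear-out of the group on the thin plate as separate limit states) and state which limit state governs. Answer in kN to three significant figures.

283 kN (bolt shear governs)

Bolt shear: A_b = π·16²/4 = 201.1 mm²; R_n = 469 × 201.1 × 4 × 1 / 1000 = 377.2 kN → 0.75 × 377.2 = 283 kN.
Bearing (1.2 l_c t F_u ≤ 2.4 d t F_u): upper limit = 2.4·16·20·450 / 1000 = 345.6 kN.
  Edge l_c = 25 − 18/2 = 16 → r_n = 172.8 kN; interior l_c = 60 − 18 = 42 → r_n = 345.6 kN.
  R_n,bearing = 1·172.8 + 3·345.6 = 1210 kN → 0.75 × 1210 = 907 kN.
Bolt shear governs: 283 kN.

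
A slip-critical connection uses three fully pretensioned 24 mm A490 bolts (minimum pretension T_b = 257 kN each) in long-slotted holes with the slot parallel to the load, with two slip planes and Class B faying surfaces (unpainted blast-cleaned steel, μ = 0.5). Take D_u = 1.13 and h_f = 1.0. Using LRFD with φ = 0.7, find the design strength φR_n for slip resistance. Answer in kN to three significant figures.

610 kN

R_n = μ · D_u · h_f · T_b · n_s · n_b = 0.5 × 1.13 × 1.0 × 257 × 2 × 3 = 871.2 kN.
Design strength φR_n = 0.7 × 871.2 = 610 kN.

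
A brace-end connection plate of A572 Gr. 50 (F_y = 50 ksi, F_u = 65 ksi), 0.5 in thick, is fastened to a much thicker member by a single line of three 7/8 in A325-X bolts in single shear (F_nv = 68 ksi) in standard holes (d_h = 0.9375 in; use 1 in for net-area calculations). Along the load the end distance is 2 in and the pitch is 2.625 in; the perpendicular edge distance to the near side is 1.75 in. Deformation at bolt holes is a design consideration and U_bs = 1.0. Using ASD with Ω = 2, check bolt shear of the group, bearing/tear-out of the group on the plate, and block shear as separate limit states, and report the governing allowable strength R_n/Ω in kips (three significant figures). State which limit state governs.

Bolt shear: A_b = π·0.875²/4 = 0.6013 in²; R_n = 68 × 0.6013 × 3 × 1 = 122.7 kips → 122.7 / 2 = 61.3 kips.
Bearing: edge l_c = 1.531, r_n = 59.72 kips; interior l_c = 1.688, r_n = 65.81 kips; R_n = 59.72 + 2·65.81 = 191.3 kips → 95.7 kips.
Block shear: A_gv = 3.625, A_nv = 2.375, A_nt = 0.625 in²; R_n = min(0.6F_uA_nv, 0.6F_yA_gv) + U_bs·F_u·A_nt = 133.2 kips → 66.6 kips.
Bolt shear governs: 61.3 kips.

61.3 kips (bolt shear governs)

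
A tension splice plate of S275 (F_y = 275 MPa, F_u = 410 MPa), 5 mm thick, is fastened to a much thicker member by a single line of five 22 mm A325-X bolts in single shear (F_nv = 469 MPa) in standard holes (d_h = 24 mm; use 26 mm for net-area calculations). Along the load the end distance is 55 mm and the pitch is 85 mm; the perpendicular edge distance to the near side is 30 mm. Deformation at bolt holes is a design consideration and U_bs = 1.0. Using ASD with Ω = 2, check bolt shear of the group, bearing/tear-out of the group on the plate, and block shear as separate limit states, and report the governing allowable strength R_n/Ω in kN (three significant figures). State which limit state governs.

180 kN (block shear governs)

Bolt shear: A_b = π·22²/4 = 380.1 mm²; R_n = 469 × 380.1 × 5 × 1 / 1000 = 891.4 kN → 891.4 / 2 = 446 kN.
Bearing: edge l_c = 43, r_n = 105.8 kN; interior l_c = 61, r_n = 108.2 kN; R_n = 105.8 + 4·108.2 = 538.7 kN → 269 kN.
Block shear: A_gv = 1975, A_nv = 1390, A_nt = 85 mm²; R_n = min(0.6F_uA_nv, 0.6F_yA_gv) + U_bs·F_u·A_nt = 360.7 kN → 180 kN.
Block shear governs: 180 kN.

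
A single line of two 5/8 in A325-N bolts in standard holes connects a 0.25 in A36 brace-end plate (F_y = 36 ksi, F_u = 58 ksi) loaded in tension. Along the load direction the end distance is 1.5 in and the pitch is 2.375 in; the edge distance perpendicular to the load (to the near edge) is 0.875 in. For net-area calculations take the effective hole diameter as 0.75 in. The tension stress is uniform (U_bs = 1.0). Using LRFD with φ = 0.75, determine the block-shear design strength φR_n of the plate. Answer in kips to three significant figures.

21.1 kips

Shear plane L_v = 1.5 + 1·2.375 = 3.875 in; A_gv = 3.875 × 0.25 = 0.9688 in².
A_nv = (3.875 − 1.5·0.75) × 0.25 = 0.6875 in².
A_nt = (0.875 − 0.5·0.75) × 0.25 = 0.125 in².
0.6 F_u A_nv = 23.92 kips; 0.6 F_y A_gv = 20.92 kips → shear yielding governs the shear term.
R_n = 20.92 + 1.0 × 58 × 0.125 = 28.17 kips.
Design strength φR_n = 0.75 × 28.17 = 21.1 kips.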